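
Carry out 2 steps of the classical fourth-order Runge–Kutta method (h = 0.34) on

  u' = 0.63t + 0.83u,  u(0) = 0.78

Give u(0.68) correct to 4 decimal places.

RK4: k1 = f(t_n, u_n); k2 = f(t_n + h/2, u_n + (h/2)·k1); k3 = f(t_n + h/2, u_n + (h/2)·k2); k4 = f(t_n + h, u_n + h·k3); u_{n+1} = u_n + (h/6)·(k1 + 2k2 + 2k3 + k4).
t=0.000000, u=0.780000:
  k1 = f(0.000000, 0.780000) = 0.647400
  k2 = f(0.170000, 0.890058) = 0.845848
  k3 = f(0.170000, 0.923794) = 0.873849
  k4 = f(0.340000, 1.077109) = 1.108200
  u ← 0.780000 + (0.34/6)·(k1 + 2k2 + 2k3 + k4) = 1.074383
t=0.340000, u=1.074383:
  k1 = f(0.340000, 1.074383) = 1.105938
  k2 = f(0.510000, 1.262392) = 1.369086
  k3 = f(0.510000, 1.307128) = 1.406216
  k4 = f(0.680000, 1.552496) = 1.716972
  u ← 1.074383 + (0.34/6)·(k1 + 2k2 + 2k3 + k4) = 1.548882
u(0.68) ≈ 1.5489

1.5489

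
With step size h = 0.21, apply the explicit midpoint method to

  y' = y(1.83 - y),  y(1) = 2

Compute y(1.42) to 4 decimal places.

Midpoint: k1 = f(x_n, y_n); k2 = f(x_n + h/2, y_n + (h/2)·k1); y_{n+1} = y_n + h·k2.
x=1.000000, y=2.000000:
  k1 = f(1.000000, 2.000000) = -0.340000
  k2 = f(1.105000, 1.964300) = -0.263805
  y ← 2.000000 + 0.21·(-0.263805) = 1.944601
x=1.210000, y=1.944601:
  k1 = f(1.210000, 1.944601) = -0.222853
  k2 = f(1.315000, 1.921201) = -0.175216
  y ← 1.944601 + 0.21·(-0.175216) = 1.907805
y(1.42) ≈ 1.9078

1.9078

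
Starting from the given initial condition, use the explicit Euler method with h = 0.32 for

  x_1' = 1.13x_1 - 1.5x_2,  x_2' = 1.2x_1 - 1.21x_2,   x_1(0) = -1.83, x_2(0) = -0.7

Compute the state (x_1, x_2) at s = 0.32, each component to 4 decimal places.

-2.1557, -1.1317

Euler on (x_1,x_2): x_1_{n+1} = x_1_n + h·x_1', x_2_{n+1} = x_2_n + h·x_2'.
0.000000: (-1.830000, -0.700000); f=(-1.017900, -1.349000) → (-2.155728, -1.131680)
(x_1(0.32), x_2(0.32)) ≈ (-2.1557, -1.1317)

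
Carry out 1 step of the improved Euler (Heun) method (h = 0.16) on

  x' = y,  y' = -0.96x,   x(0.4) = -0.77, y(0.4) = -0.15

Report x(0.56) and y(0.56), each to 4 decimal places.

Heun on (x,y): k1 = f(t_n, state_n); k2 = f(t_n + h, state_n + h·k1); state_{n+1} = state_n + (h/2)·(k1 + k2).
0.400000: (-0.770000, -0.150000)
  k1 = (-0.150000, 0.739200)
  predictor → (-0.794000, -0.031728)
  k2 = (-0.031728, 0.762240)
  → (-0.784538, -0.029885)
(x(0.56), y(0.56)) ≈ (-0.7845, -0.0299)

-0.7845, -0.0299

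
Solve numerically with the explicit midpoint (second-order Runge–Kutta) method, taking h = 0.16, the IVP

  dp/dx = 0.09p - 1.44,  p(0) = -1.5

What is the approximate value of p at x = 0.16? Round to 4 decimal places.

Midpoint: k1 = f(x_n, p_n); k2 = f(x_n + h/2, p_n + (h/2)·k1); p_{n+1} = p_n + h·k2.
x=0.000000, p=-1.500000:
  k1 = f(0.000000, -1.500000) = -1.575000
  k2 = f(0.080000, -1.626000) = -1.586340
  p ← -1.500000 + 0.16·(-1.586340) = -1.753814
p(0.16) ≈ -1.7538

-1.7538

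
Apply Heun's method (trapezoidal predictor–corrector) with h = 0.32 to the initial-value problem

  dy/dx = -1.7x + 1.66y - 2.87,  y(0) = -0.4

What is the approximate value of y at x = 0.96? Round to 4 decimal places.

Heun: k1 = f(x_n, y_n); k2 = f(x_n + h, y_n + h·k1); y_{n+1} = y_n + (h/2)·(k1 + k2).
x=0.000000, y=-0.400000:
  k1 = f(0.000000, -0.400000) = -3.534000
  k2 = f(0.320000, -1.530880) = -5.955261
  y ← -0.400000 + (0.32/2)·(-3.534000 + (-5.955261)) = -1.918282
x=0.320000, y=-1.918282:
  k1 = f(0.320000, -1.918282) = -6.598348
  k2 = f(0.640000, -4.029753) = -10.647390
  y ← -1.918282 + (0.32/2)·(-6.598348 + (-10.647390)) = -4.677600
x=0.640000, y=-4.677600:
  k1 = f(0.640000, -4.677600) = -11.722816
  k2 = f(0.960000, -8.428901) = -18.493975
  y ← -4.677600 + (0.32/2)·(-11.722816 + (-18.493975)) = -9.512286
y(0.96) ≈ -9.5123

-9.5123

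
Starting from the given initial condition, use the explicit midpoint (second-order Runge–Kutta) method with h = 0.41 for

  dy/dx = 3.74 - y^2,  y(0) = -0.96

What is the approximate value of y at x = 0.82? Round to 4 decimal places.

1.4305

Midpoint: k1 = f(x_n, y_n); k2 = f(x_n + h/2, y_n + (h/2)·k1); y_{n+1} = y_n + h·k2.
x=0.000000, y=-0.960000:
  k1 = f(0.000000, -0.960000) = 2.818400
  k2 = f(0.205000, -0.382228) = 3.593902
  y ← -0.960000 + 0.41·3.593902 = 0.513500
x=0.410000, y=0.513500:
  k1 = f(0.410000, 0.513500) = 3.476318
  k2 = f(0.615000, 1.226145) = 2.236569
  y ← 0.513500 + 0.41·2.236569 = 1.430493
y(0.82) ≈ 1.4305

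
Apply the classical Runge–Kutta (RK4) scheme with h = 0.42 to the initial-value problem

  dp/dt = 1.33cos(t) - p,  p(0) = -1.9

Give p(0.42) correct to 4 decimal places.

-0.8073

RK4: k1 = f(t_n, p_n); k2 = f(t_n + h/2, p_n + (h/2)·k1); k3 = f(t_n + h/2, p_n + (h/2)·k2); k4 = f(t_n + h, p_n + h·k3); p_{n+1} = p_n + (h/6)·(k1 + 2k2 + 2k3 + k4).
t=0.000000, p=-1.900000:
  k1 = f(0.000000, -1.900000) = 3.230000
  k2 = f(0.210000, -1.221700) = 2.522481
  k3 = f(0.210000, -1.370279) = 2.671060
  k4 = f(0.420000, -0.778155) = 1.992563
  p ← -1.900000 + (0.42/6)·(k1 + 2k2 + 2k3 + k4) = -0.807325
p(0.42) ≈ -0.8073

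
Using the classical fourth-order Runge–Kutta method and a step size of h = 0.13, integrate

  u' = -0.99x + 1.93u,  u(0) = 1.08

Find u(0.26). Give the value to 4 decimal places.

1.7440

RK4: k1 = f(x_n, u_n); k2 = f(x_n + h/2, u_n + (h/2)·k1); k3 = f(x_n + h/2, u_n + (h/2)·k2); k4 = f(x_n + h, u_n + h·k3); u_{n+1} = u_n + (h/6)·(k1 + 2k2 + 2k3 + k4).
x=0.000000, u=1.080000:
  k1 = f(0.000000, 1.080000) = 2.084400
  k2 = f(0.065000, 1.215486) = 2.281538
  k3 = f(0.065000, 1.228300) = 2.306269
  k4 = f(0.130000, 1.379815) = 2.534343
  u ← 1.080000 + (0.13/6)·(k1 + 2k2 + 2k3 + k4) = 1.378878
x=0.130000, u=1.378878:
  k1 = f(0.130000, 1.378878) = 2.532534
  k2 = f(0.195000, 1.543492) = 2.785890
  k3 = f(0.195000, 1.559961) = 2.817674
  k4 = f(0.260000, 1.745175) = 3.110788
  u ← 1.378878 + (0.13/6)·(k1 + 2k2 + 2k3 + k4) = 1.743971
u(0.26) ≈ 1.7440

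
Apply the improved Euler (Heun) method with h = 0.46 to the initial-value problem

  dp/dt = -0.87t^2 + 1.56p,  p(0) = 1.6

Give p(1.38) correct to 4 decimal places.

11.0121

Heun: k1 = f(t_n, p_n); k2 = f(t_n + h, p_n + h·k1); p_{n+1} = p_n + (h/2)·(k1 + k2).
t=0.000000, p=1.600000:
  k1 = f(0.000000, 1.600000) = 2.496000
  k2 = f(0.460000, 2.748160) = 4.103038
  p ← 1.600000 + (0.46/2)·(2.496000 + 4.103038) = 3.117779
t=0.460000, p=3.117779:
  k1 = f(0.460000, 3.117779) = 4.679643
  k2 = f(0.920000, 5.270414) = 7.485478
  p ← 3.117779 + (0.46/2)·(4.679643 + 7.485478) = 5.915756
t=0.920000, p=5.915756:
  k1 = f(0.920000, 5.915756) = 8.492212
  k2 = f(1.380000, 9.822174) = 13.665763
  p ← 5.915756 + (0.46/2)·(8.492212 + 13.665763) = 11.012091
p(1.38) ≈ 11.0121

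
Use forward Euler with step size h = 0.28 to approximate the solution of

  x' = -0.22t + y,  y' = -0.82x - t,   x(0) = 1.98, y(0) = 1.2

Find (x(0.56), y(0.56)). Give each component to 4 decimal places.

Euler on (x,y): x_{n+1} = x_n + h·x', y_{n+1} = y_n + h·y'.
0.000000: (1.980000, 1.200000); f=(1.200000, -1.623600) → (2.316000, 0.745392)
0.280000: (2.316000, 0.745392); f=(0.683792, -2.179120) → (2.507462, 0.135238)
(x(0.56), y(0.56)) ≈ (2.5075, 0.1352)

2.5075, 0.1352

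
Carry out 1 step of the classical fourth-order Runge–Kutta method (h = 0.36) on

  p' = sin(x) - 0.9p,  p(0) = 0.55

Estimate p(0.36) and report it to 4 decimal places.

0.4555

RK4: k1 = f(x_n, p_n); k2 = f(x_n + h/2, p_n + (h/2)·k1); k3 = f(x_n + h/2, p_n + (h/2)·k2); k4 = f(x_n + h, p_n + h·k3); p_{n+1} = p_n + (h/6)·(k1 + 2k2 + 2k3 + k4).
x=0.000000, p=0.550000:
  k1 = f(0.000000, 0.550000) = -0.495000
  k2 = f(0.180000, 0.460900) = -0.235780
  k3 = f(0.180000, 0.507560) = -0.277774
  k4 = f(0.360000, 0.450001) = -0.052727
  p ← 0.550000 + (0.36/6)·(k1 + 2k2 + 2k3 + k4) = 0.455510
p(0.36) ≈ 0.4555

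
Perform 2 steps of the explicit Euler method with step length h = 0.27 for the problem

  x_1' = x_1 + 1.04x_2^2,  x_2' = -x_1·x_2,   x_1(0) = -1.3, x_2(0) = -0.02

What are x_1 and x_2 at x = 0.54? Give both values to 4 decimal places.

Euler on (x_1,x_2): x_1_{n+1} = x_1_n + h·x_1', x_2_{n+1} = x_2_n + h·x_2'.
0.000000: (-1.300000, -0.020000); f=(-1.299584, -0.026000) → (-1.650888, -0.027020)
0.270000: (-1.650888, -0.027020); f=(-1.650128, -0.044607) → (-2.096422, -0.039064)
(x_1(0.54), x_2(0.54)) ≈ (-2.0964, -0.0391)

-2.0964, -0.0391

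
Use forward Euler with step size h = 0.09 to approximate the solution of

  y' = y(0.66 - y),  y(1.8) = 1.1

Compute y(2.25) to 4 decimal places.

0.9314

Euler: y_{n+1} = y_n + h·f(x_n, y_n).
x=1.800000, y=1.100000: f=-0.484000 → y ← 1.100000 + 0.09·(-0.484000) = 1.056440
x=1.890000, y=1.056440: f=-0.418815 → y ← 1.056440 + 0.09·(-0.418815) = 1.018747
x=1.980000, y=1.018747: f=-0.365472 → y ← 1.018747 + 0.09·(-0.365472) = 0.985854
x=2.070000, y=0.985854: f=-0.321245 → y ← 0.985854 + 0.09·(-0.321245) = 0.956942
x=2.160000, y=0.956942: f=-0.284156 → y ← 0.956942 + 0.09·(-0.284156) = 0.931368
y(2.25) ≈ 0.9314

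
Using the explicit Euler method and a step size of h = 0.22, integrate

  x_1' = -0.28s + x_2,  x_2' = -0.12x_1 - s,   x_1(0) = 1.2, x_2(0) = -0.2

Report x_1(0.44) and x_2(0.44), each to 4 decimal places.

Euler on (x_1,x_2): x_1_{n+1} = x_1_n + h·x_1', x_2_{n+1} = x_2_n + h·x_2'.
0.000000: (1.200000, -0.200000); f=(-0.200000, -0.144000) → (1.156000, -0.231680)
0.220000: (1.156000, -0.231680); f=(-0.293280, -0.358720) → (1.091478, -0.310598)
(x_1(0.44), x_2(0.44)) ≈ (1.0915, -0.3106)

1.0915, -0.3106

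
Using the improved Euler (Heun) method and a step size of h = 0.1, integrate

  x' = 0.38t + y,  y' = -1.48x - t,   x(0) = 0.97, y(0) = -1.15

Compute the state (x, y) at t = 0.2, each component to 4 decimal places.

0.7196, -1.4215

Heun on (x,y): k1 = f(t_n, state_n); k2 = f(t_n + h, state_n + h·k1); state_{n+1} = state_n + (h/2)·(k1 + k2).
0.000000: (0.970000, -1.150000)
  k1 = (-1.150000, -1.435600)
  predictor → (0.855000, -1.293560)
  k2 = (-1.255560, -1.365400)
  → (0.849722, -1.290050)
0.100000: (0.849722, -1.290050)
  k1 = (-1.252050, -1.357589)
  predictor → (0.724517, -1.425809)
  k2 = (-1.349809, -1.272285)
  → (0.719629, -1.421544)
(x(0.2), y(0.2)) ≈ (0.7196, -1.4215)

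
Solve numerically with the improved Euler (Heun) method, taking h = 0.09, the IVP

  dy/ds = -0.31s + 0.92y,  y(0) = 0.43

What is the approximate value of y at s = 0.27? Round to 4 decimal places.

0.5389

Heun: k1 = f(s_n, y_n); k2 = f(s_n + h, y_n + h·k1); y_{n+1} = y_n + (h/2)·(k1 + k2).
s=0.000000, y=0.430000:
  k1 = f(0.000000, 0.430000) = 0.395600
  k2 = f(0.090000, 0.465604) = 0.400456
  y ← 0.430000 + (0.09/2)·(0.395600 + 0.400456) = 0.465823
s=0.090000, y=0.465823:
  k1 = f(0.090000, 0.465823) = 0.400657
  k2 = f(0.180000, 0.501882) = 0.405931
  y ← 0.465823 + (0.09/2)·(0.400657 + 0.405931) = 0.502119
s=0.180000, y=0.502119:
  k1 = f(0.180000, 0.502119) = 0.406149
  k2 = f(0.270000, 0.538672) = 0.411879
  y ← 0.502119 + (0.09/2)·(0.406149 + 0.411879) = 0.538930
y(0.27) ≈ 0.5389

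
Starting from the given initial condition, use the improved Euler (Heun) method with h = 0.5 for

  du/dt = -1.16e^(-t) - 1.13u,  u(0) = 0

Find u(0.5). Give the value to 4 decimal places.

Heun: k1 = f(t_n, u_n); k2 = f(t_n + h, u_n + h·k1); u_{n+1} = u_n + (h/2)·(k1 + k2).
t=0.000000, u=0.000000:
  k1 = f(0.000000, 0.000000) = -1.160000
  k2 = f(0.500000, -0.580000) = -0.048176
  u ← 0.000000 + (0.5/2)·(-1.160000 + (-0.048176)) = -0.302044
u(0.5) ≈ -0.3020

-0.3020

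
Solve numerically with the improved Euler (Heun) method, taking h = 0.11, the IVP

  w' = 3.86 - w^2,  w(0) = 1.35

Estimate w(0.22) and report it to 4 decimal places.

Heun: k1 = f(x_n, w_n); k2 = f(x_n + h, w_n + h·k1); w_{n+1} = w_n + (h/2)·(k1 + k2).
x=0.000000, w=1.350000:
  k1 = f(0.000000, 1.350000) = 2.037500
  k2 = f(0.110000, 1.574125) = 1.382130
  w ← 1.350000 + (0.11/2)·(2.037500 + 1.382130) = 1.538080
x=0.110000, w=1.538080:
  k1 = f(0.110000, 1.538080) = 1.494311
  k2 = f(0.220000, 1.702454) = 0.961651
  w ← 1.538080 + (0.11/2)·(1.494311 + 0.961651) = 1.673158
w(0.22) ≈ 1.6732

1.6732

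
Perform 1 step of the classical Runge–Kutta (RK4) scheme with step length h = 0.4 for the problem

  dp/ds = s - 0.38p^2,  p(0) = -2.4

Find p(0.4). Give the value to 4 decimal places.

-3.6613

RK4: k1 = f(s_n, p_n); k2 = f(s_n + h/2, p_n + (h/2)·k1); k3 = f(s_n + h/2, p_n + (h/2)·k2); k4 = f(s_n + h, p_n + h·k3); p_{n+1} = p_n + (h/6)·(k1 + 2k2 + 2k3 + k4).
s=0.000000, p=-2.400000:
  k1 = f(0.000000, -2.400000) = -2.188800
  k2 = f(0.200000, -2.837760) = -2.860095
  k3 = f(0.200000, -2.972019) = -3.156501
  k4 = f(0.400000, -3.662600) = -4.697564
  p ← -2.400000 + (0.4/6)·(k1 + 2k2 + 2k3 + k4) = -3.661304
p(0.4) ≈ -3.6613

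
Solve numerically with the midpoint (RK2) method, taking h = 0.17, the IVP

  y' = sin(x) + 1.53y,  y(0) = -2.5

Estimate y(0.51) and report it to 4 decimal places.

Midpoint: k1 = f(x_n, y_n); k2 = f(x_n + h/2, y_n + (h/2)·k1); y_{n+1} = y_n + h·k2.
x=0.000000, y=-2.500000:
  k1 = f(0.000000, -2.500000) = -3.825000
  k2 = f(0.085000, -2.825125) = -4.237544
  y ← -2.500000 + 0.17·(-4.237544) = -3.220382
x=0.170000, y=-3.220382:
  k1 = f(0.170000, -3.220382) = -4.758003
  k2 = f(0.255000, -3.624813) = -5.293718
  y ← -3.220382 + 0.17·(-5.293718) = -4.120314
x=0.340000, y=-4.120314:
  k1 = f(0.340000, -4.120314) = -5.970594
  k2 = f(0.425000, -4.627815) = -6.668236
  y ← -4.120314 + 0.17·(-6.668236) = -5.253915
y(0.51) ≈ -5.2539

-5.2539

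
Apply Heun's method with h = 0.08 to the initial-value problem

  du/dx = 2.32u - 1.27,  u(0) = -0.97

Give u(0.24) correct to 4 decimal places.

Heun: k1 = f(x_n, u_n); k2 = f(x_n + h, u_n + h·k1); u_{n+1} = u_n + (h/2)·(k1 + k2).
x=0.000000, u=-0.970000:
  k1 = f(0.000000, -0.970000) = -3.520400
  k2 = f(0.080000, -1.251632) = -4.173786
  u ← -0.970000 + (0.08/2)·(-3.520400 + (-4.173786)) = -1.277767
x=0.080000, u=-1.277767:
  k1 = f(0.080000, -1.277767) = -4.234420
  k2 = f(0.160000, -1.616521) = -5.020329
  u ← -1.277767 + (0.08/2)·(-4.234420 + (-5.020329)) = -1.647957
x=0.160000, u=-1.647957:
  k1 = f(0.160000, -1.647957) = -5.093261
  k2 = f(0.240000, -2.055418) = -6.038571
  u ← -1.647957 + (0.08/2)·(-5.093261 + (-6.038571)) = -2.093231
u(0.24) ≈ -2.0932

-2.0932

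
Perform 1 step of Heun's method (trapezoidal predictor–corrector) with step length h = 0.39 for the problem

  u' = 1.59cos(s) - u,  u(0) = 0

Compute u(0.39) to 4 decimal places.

0.4759

Heun: k1 = f(s_n, u_n); k2 = f(s_n + h, u_n + h·k1); u_{n+1} = u_n + (h/2)·(k1 + k2).
s=0.000000, u=0.000000:
  k1 = f(0.000000, 0.000000) = 1.590000
  k2 = f(0.390000, 0.620100) = 0.850505
  u ← 0.000000 + (0.39/2)·(1.590000 + 0.850505) = 0.475899
u(0.39) ≈ 0.4759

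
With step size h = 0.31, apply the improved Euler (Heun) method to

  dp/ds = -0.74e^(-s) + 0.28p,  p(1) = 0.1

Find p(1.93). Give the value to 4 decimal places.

-0.0644

Heun: k1 = f(s_n, p_n); k2 = f(s_n + h, p_n + h·k1); p_{n+1} = p_n + (h/2)·(k1 + k2).
s=1.000000, p=0.100000:
  k1 = f(1.000000, 0.100000) = -0.244231
  k2 = f(1.310000, 0.024288) = -0.192866
  p ← 0.100000 + (0.31/2)·(-0.244231 + (-0.192866)) = 0.032250
s=1.310000, p=0.032250:
  k1 = f(1.310000, 0.032250) = -0.190637
  k2 = f(1.620000, -0.026847) = -0.153962
  p ← 0.032250 + (0.31/2)·(-0.190637 + (-0.153962)) = -0.021163
s=1.620000, p=-0.021163:
  k1 = f(1.620000, -0.021163) = -0.152371
  k2 = f(1.930000, -0.068398) = -0.126561
  p ← -0.021163 + (0.31/2)·(-0.152371 + (-0.126561)) = -0.064397
p(1.93) ≈ -0.0644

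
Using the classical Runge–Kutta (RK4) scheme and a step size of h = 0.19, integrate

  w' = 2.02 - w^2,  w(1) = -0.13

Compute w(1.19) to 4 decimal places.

RK4: k1 = f(t_n, w_n); k2 = f(t_n + h/2, w_n + (h/2)·k1); k3 = f(t_n + h/2, w_n + (h/2)·k2); k4 = f(t_n + h, w_n + h·k3); w_{n+1} = w_n + (h/6)·(k1 + 2k2 + 2k3 + k4).
t=1.000000, w=-0.130000:
  k1 = f(1.000000, -0.130000) = 2.003100
  k2 = f(1.095000, 0.060294) = 2.016365
  k3 = f(1.095000, 0.061555) = 2.016211
  k4 = f(1.190000, 0.253080) = 1.955950
  w ← -0.130000 + (0.19/6)·(k1 + 2k2 + 2k3 + k4) = 0.250766
w(1.19) ≈ 0.2508

0.2508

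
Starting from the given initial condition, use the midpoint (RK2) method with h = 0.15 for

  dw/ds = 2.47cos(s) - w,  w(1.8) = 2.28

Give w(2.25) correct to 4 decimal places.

1.0513

Midpoint: k1 = f(s_n, w_n); k2 = f(s_n + h/2, w_n + (h/2)·k1); w_{n+1} = w_n + h·k2.
s=1.800000, w=2.280000:
  k1 = f(1.800000, 2.280000) = -2.841189
  k2 = f(1.875000, 2.066911) = -2.806759
  w ← 2.280000 + 0.15·(-2.806759) = 1.858986
s=1.950000, w=1.858986:
  k1 = f(1.950000, 1.858986) = -2.773333
  k2 = f(2.025000, 1.650986) = -2.734691
  w ← 1.858986 + 0.15·(-2.734691) = 1.448783
s=2.100000, w=1.448783:
  k1 = f(2.100000, 1.448783) = -2.695752
  k2 = f(2.175000, 1.246601) = -2.649825
  w ← 1.448783 + 0.15·(-2.649825) = 1.051309
w(2.25) ≈ 1.0513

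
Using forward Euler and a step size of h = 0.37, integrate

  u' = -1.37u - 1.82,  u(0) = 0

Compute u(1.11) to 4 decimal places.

-1.1692

Euler: u_{n+1} = u_n + h·f(t_n, u_n).
t=0.000000, u=0.000000: f=-1.820000 → u ← 0.000000 + 0.37·(-1.820000) = -0.673400
t=0.370000, u=-0.673400: f=-0.897442 → u ← -0.673400 + 0.37·(-0.897442) = -1.005454
t=0.740000, u=-1.005454: f=-0.442529 → u ← -1.005454 + 0.37·(-0.442529) = -1.169189
u(1.11) ≈ -1.1692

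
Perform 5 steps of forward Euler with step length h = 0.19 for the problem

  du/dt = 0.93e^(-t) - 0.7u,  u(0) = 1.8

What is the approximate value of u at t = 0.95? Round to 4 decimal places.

1.3370

Euler: u_{n+1} = u_n + h·f(t_n, u_n).
t=0.000000, u=1.800000: f=-0.330000 → u ← 1.800000 + 0.19·(-0.330000) = 1.737300
t=0.190000, u=1.737300: f=-0.447038 → u ← 1.737300 + 0.19·(-0.447038) = 1.652363
t=0.380000, u=1.652363: f=-0.520663 → u ← 1.652363 + 0.19·(-0.520663) = 1.553437
t=0.570000, u=1.553437: f=-0.561467 → u ← 1.553437 + 0.19·(-0.561467) = 1.446758
t=0.760000, u=1.446758: f=-0.577801 → u ← 1.446758 + 0.19·(-0.577801) = 1.336976
u(0.95) ≈ 1.3370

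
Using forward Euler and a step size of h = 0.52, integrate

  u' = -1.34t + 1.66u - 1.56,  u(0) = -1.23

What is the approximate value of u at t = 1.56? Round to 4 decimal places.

Euler: u_{n+1} = u_n + h·f(t_n, u_n).
t=0.000000, u=-1.230000: f=-3.601800 → u ← -1.230000 + 0.52·(-3.601800) = -3.102936
t=0.520000, u=-3.102936: f=-7.407674 → u ← -3.102936 + 0.52·(-7.407674) = -6.954926
t=1.040000, u=-6.954926: f=-14.498778 → u ← -6.954926 + 0.52·(-14.498778) = -14.494291
u(1.56) ≈ -14.4943

-14.4943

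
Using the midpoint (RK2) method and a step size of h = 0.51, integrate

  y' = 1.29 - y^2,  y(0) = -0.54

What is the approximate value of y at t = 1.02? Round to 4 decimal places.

Midpoint: k1 = f(t_n, y_n); k2 = f(t_n + h/2, y_n + (h/2)·k1); y_{n+1} = y_n + h·k2.
t=0.000000, y=-0.540000:
  k1 = f(0.000000, -0.540000) = 0.998400
  k2 = f(0.255000, -0.285408) = 1.208542
  y ← -0.540000 + 0.51·1.208542 = 0.076357
t=0.510000, y=0.076357:
  k1 = f(0.510000, 0.076357) = 1.284170
  k2 = f(0.765000, 0.403820) = 1.126930
  y ← 0.076357 + 0.51·1.126930 = 0.651091
y(1.02) ≈ 0.6511

0.6511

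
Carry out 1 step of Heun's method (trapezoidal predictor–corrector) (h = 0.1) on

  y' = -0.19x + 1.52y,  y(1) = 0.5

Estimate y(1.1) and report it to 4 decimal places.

0.5604

Heun: k1 = f(x_n, y_n); k2 = f(x_n + h, y_n + h·k1); y_{n+1} = y_n + (h/2)·(k1 + k2).
x=1.000000, y=0.500000:
  k1 = f(1.000000, 0.500000) = 0.570000
  k2 = f(1.100000, 0.557000) = 0.637640
  y ← 0.500000 + (0.1/2)·(0.570000 + 0.637640) = 0.560382
y(1.1) ≈ 0.5604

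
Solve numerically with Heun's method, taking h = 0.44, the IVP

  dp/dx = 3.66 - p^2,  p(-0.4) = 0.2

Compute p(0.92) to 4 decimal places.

1.5629

Heun: k1 = f(x_n, p_n); k2 = f(x_n + h, p_n + h·k1); p_{n+1} = p_n + (h/2)·(k1 + k2).
x=-0.400000, p=0.200000:
  k1 = f(-0.400000, 0.200000) = 3.620000
  k2 = f(0.040000, 1.792800) = 0.445868
  p ← 0.200000 + (0.44/2)·(3.620000 + 0.445868) = 1.094491
x=0.040000, p=1.094491:
  k1 = f(0.040000, 1.094491) = 2.462089
  k2 = f(0.480000, 2.177810) = -1.082858
  p ← 1.094491 + (0.44/2)·(2.462089 + (-1.082858)) = 1.397922
x=0.480000, p=1.397922:
  k1 = f(0.480000, 1.397922) = 1.705814
  k2 = f(0.920000, 2.148480) = -0.955967
  p ← 1.397922 + (0.44/2)·(1.705814 + (-0.955967)) = 1.562888
p(0.92) ≈ 1.5629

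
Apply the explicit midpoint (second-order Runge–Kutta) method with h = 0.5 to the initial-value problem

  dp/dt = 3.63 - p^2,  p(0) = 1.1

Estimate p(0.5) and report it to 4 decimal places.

Midpoint: k1 = f(t_n, p_n); k2 = f(t_n + h/2, p_n + (h/2)·k1); p_{n+1} = p_n + h·k2.
t=0.000000, p=1.100000:
  k1 = f(0.000000, 1.100000) = 2.420000
  k2 = f(0.250000, 1.705000) = 0.722975
  p ← 1.100000 + 0.5·0.722975 = 1.461487
p(0.5) ≈ 1.4615

1.4615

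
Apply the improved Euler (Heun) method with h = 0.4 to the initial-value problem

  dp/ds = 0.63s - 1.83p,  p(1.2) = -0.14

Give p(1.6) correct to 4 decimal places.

Heun: k1 = f(s_n, p_n); k2 = f(s_n + h, p_n + h·k1); p_{n+1} = p_n + (h/2)·(k1 + k2).
s=1.200000, p=-0.140000:
  k1 = f(1.200000, -0.140000) = 1.012200
  k2 = f(1.600000, 0.264880) = 0.523270
  p ← -0.140000 + (0.4/2)·(1.012200 + 0.523270) = 0.167094
p(1.6) ≈ 0.1671

0.1671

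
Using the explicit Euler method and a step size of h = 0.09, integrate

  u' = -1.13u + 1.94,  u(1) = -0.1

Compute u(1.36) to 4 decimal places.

0.5338

Euler: u_{n+1} = u_n + h·f(x_n, u_n).
x=1.000000, u=-0.100000: f=2.053000 → u ← -0.100000 + 0.09·2.053000 = 0.084770
x=1.090000, u=0.084770: f=1.844210 → u ← 0.084770 + 0.09·1.844210 = 0.250749
x=1.180000, u=0.250749: f=1.656654 → u ← 0.250749 + 0.09·1.656654 = 0.399848
x=1.270000, u=0.399848: f=1.488172 → u ← 0.399848 + 0.09·1.488172 = 0.533783
u(1.36) ≈ 0.5338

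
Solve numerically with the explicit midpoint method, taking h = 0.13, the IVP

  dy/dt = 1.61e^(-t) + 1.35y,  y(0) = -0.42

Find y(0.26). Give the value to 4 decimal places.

Midpoint: k1 = f(t_n, y_n); k2 = f(t_n + h/2, y_n + (h/2)·k1); y_{n+1} = y_n + h·k2.
t=0.000000, y=-0.420000:
  k1 = f(0.000000, -0.420000) = 1.043000
  k2 = f(0.065000, -0.352205) = 1.033202
  y ← -0.420000 + 0.13·1.033202 = -0.285684
t=0.130000, y=-0.285684:
  k1 = f(0.130000, -0.285684) = 1.028061
  k2 = f(0.195000, -0.218860) = 1.029303
  y ← -0.285684 + 0.13·1.029303 = -0.151874
y(0.26) ≈ -0.1519

-0.1519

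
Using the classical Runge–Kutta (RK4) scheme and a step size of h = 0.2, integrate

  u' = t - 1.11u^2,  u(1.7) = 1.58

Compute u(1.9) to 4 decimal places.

1.4409

RK4: k1 = f(t_n, u_n); k2 = f(t_n + h/2, u_n + (h/2)·k1); k3 = f(t_n + h/2, u_n + (h/2)·k2); k4 = f(t_n + h, u_n + h·k3); u_{n+1} = u_n + (h/6)·(k1 + 2k2 + 2k3 + k4).
t=1.700000, u=1.580000:
  k1 = f(1.700000, 1.580000) = -1.071004
  k2 = f(1.800000, 1.472900) = -0.608071
  k3 = f(1.800000, 1.519193) = -0.761821
  k4 = f(1.900000, 1.427636) = -0.362340
  u ← 1.580000 + (0.2/6)·(k1 + 2k2 + 2k3 + k4) = 1.440896
u(1.9) ≈ 1.4409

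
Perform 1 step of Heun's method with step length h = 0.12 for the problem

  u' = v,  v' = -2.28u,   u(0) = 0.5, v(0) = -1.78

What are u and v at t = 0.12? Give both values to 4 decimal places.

0.2782, -1.8876

Heun on (u,v): k1 = f(t_n, state_n); k2 = f(t_n + h, state_n + h·k1); state_{n+1} = state_n + (h/2)·(k1 + k2).
0.000000: (0.500000, -1.780000)
  k1 = (-1.780000, -1.140000)
  predictor → (0.286400, -1.916800)
  k2 = (-1.916800, -0.652992)
  → (0.278192, -1.887580)
(u(0.12), v(0.12)) ≈ (0.2782, -1.8876)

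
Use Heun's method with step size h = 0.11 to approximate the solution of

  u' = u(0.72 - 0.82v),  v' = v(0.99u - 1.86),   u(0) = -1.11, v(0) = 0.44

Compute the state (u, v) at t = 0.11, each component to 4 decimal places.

-1.1622, 0.3194

Heun on (u,v): k1 = f(t_n, state_n); k2 = f(t_n + h, state_n + h·k1); state_{n+1} = state_n + (h/2)·(k1 + k2).
0.000000: (-1.110000, 0.440000)
  k1 = (-0.398712, -1.301916)
  predictor → (-1.153858, 0.296789)
  k2 = (-0.549967, -0.891056)
  → (-1.162177, 0.319387)
(u(0.11), v(0.11)) ≈ (-1.1622, 0.3194)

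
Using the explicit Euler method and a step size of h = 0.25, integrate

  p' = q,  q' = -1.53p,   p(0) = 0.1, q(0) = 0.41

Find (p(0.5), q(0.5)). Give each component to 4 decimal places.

Euler on (p,q): p_{n+1} = p_n + h·p', q_{n+1} = q_n + h·q'.
0.000000: (0.100000, 0.410000); f=(0.410000, -0.153000) → (0.202500, 0.371750)
0.250000: (0.202500, 0.371750); f=(0.371750, -0.309825) → (0.295438, 0.294294)
(p(0.5), q(0.5)) ≈ (0.2954, 0.2943)

0.2954, 0.2943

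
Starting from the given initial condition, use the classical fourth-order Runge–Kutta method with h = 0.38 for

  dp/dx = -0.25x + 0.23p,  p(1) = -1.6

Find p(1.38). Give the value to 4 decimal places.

-1.8640

RK4: k1 = f(x_n, p_n); k2 = f(x_n + h/2, p_n + (h/2)·k1); k3 = f(x_n + h/2, p_n + (h/2)·k2); k4 = f(x_n + h, p_n + h·k3); p_{n+1} = p_n + (h/6)·(k1 + 2k2 + 2k3 + k4).
x=1.000000, p=-1.600000:
  k1 = f(1.000000, -1.600000) = -0.618000
  k2 = f(1.190000, -1.717420) = -0.692507
  k3 = f(1.190000, -1.731576) = -0.695763
  k4 = f(1.380000, -1.864390) = -0.773810
  p ← -1.600000 + (0.38/6)·(k1 + 2k2 + 2k3 + k4) = -1.863995
p(1.38) ≈ -1.8640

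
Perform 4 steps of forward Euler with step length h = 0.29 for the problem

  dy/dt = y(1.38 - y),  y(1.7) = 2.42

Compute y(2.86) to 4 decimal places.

1.4303

Euler: y_{n+1} = y_n + h·f(t_n, y_n).
t=1.700000, y=2.420000: f=-2.516800 → y ← 2.420000 + 0.29·(-2.516800) = 1.690128
t=1.990000, y=1.690128: f=-0.524156 → y ← 1.690128 + 0.29·(-0.524156) = 1.538123
t=2.280000, y=1.538123: f=-0.243212 → y ← 1.538123 + 0.29·(-0.243212) = 1.467591
t=2.570000, y=1.467591: f=-0.128548 → y ← 1.467591 + 0.29·(-0.128548) = 1.430312
y(2.86) ≈ 1.4303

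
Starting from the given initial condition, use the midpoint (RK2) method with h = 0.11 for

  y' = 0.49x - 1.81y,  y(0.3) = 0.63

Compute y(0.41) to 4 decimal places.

Midpoint: k1 = f(x_n, y_n); k2 = f(x_n + h/2, y_n + (h/2)·k1); y_{n+1} = y_n + h·k2.
x=0.300000, y=0.630000:
  k1 = f(0.300000, 0.630000) = -0.993300
  k2 = f(0.355000, 0.575368) = -0.867467
  y ← 0.630000 + 0.11·(-0.867467) = 0.534579
y(0.41) ≈ 0.5346

0.5346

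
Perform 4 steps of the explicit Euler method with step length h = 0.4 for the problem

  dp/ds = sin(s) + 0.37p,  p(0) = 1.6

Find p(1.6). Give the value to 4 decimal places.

Euler: p_{n+1} = p_n + h·f(s_n, p_n).
s=0.000000, p=1.600000: f=0.592000 → p ← 1.600000 + 0.4·0.592000 = 1.836800
s=0.400000, p=1.836800: f=1.069034 → p ← 1.836800 + 0.4·1.069034 = 2.264414
s=0.800000, p=2.264414: f=1.555189 → p ← 2.264414 + 0.4·1.555189 = 2.886489
s=1.200000, p=2.886489: f=2.000040 → p ← 2.886489 + 0.4·2.000040 = 3.686505
p(1.6) ≈ 3.6865

3.6865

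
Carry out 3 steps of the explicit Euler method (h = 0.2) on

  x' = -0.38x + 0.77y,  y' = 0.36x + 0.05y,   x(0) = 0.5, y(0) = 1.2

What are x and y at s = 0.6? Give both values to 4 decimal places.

Euler on (x,y): x_{n+1} = x_n + h·x', y_{n+1} = y_n + h·y'.
0.000000: (0.500000, 1.200000); f=(0.734000, 0.240000) → (0.646800, 1.248000)
0.200000: (0.646800, 1.248000); f=(0.715176, 0.295248) → (0.789835, 1.307050)
0.400000: (0.789835, 1.307050); f=(0.706291, 0.349693) → (0.931093, 1.376988)
(x(0.6), y(0.6)) ≈ (0.9311, 1.3770)

0.9311, 1.3770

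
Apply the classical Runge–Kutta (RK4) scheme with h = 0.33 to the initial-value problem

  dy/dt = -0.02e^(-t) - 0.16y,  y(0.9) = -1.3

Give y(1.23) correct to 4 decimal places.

-1.2354

RK4: k1 = f(t_n, y_n); k2 = f(t_n + h/2, y_n + (h/2)·k1); k3 = f(t_n + h/2, y_n + (h/2)·k2); k4 = f(t_n + h, y_n + h·k3); y_{n+1} = y_n + (h/6)·(k1 + 2k2 + 2k3 + k4).
t=0.900000, y=-1.300000:
  k1 = f(0.900000, -1.300000) = 0.199869
  k2 = f(1.065000, -1.267022) = 0.195829
  k3 = f(1.065000, -1.267688) = 0.195936
  k4 = f(1.230000, -1.235341) = 0.191809
  y ← -1.300000 + (0.33/6)·(k1 + 2k2 + 2k3 + k4) = -1.235364
y(1.23) ≈ -1.2354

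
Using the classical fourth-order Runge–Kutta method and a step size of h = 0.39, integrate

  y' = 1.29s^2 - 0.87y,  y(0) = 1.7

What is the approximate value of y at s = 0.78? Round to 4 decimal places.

1.0363

RK4: k1 = f(s_n, y_n); k2 = f(s_n + h/2, y_n + (h/2)·k1); k3 = f(s_n + h/2, y_n + (h/2)·k2); k4 = f(s_n + h, y_n + h·k3); y_{n+1} = y_n + (h/6)·(k1 + 2k2 + 2k3 + k4).
s=0.000000, y=1.700000:
  k1 = f(0.000000, 1.700000) = -1.479000
  k2 = f(0.195000, 1.411595) = -1.179035
  k3 = f(0.195000, 1.470088) = -1.229924
  k4 = f(0.390000, 1.220329) = -0.865478
  y ← 1.700000 + (0.39/6)·(k1 + 2k2 + 2k3 + k4) = 1.234444
s=0.390000, y=1.234444:
  k1 = f(0.390000, 1.234444) = -0.877757
  k2 = f(0.585000, 1.063281) = -0.483585
  k3 = f(0.585000, 1.140145) = -0.550456
  k4 = f(0.780000, 1.019766) = -0.102361
  y ← 1.234444 + (0.39/6)·(k1 + 2k2 + 2k3 + k4) = 1.036311
y(0.78) ≈ 1.0363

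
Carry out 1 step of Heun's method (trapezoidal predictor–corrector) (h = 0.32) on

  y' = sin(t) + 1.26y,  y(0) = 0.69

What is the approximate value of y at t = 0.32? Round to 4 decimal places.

1.0746

Heun: k1 = f(t_n, y_n); k2 = f(t_n + h, y_n + h·k1); y_{n+1} = y_n + (h/2)·(k1 + k2).
t=0.000000, y=0.690000:
  k1 = f(0.000000, 0.690000) = 0.869400
  k2 = f(0.320000, 0.968208) = 1.534509
  y ← 0.690000 + (0.32/2)·(0.869400 + 1.534509) = 1.074625
y(0.32) ≈ 1.0746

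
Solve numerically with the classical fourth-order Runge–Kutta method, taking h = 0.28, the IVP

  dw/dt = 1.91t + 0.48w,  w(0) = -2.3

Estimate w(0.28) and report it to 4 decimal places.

RK4: k1 = f(t_n, w_n); k2 = f(t_n + h/2, w_n + (h/2)·k1); k3 = f(t_n + h/2, w_n + (h/2)·k2); k4 = f(t_n + h, w_n + h·k3); w_{n+1} = w_n + (h/6)·(k1 + 2k2 + 2k3 + k4).
t=0.000000, w=-2.300000:
  k1 = f(0.000000, -2.300000) = -1.104000
  k2 = f(0.140000, -2.454560) = -0.910789
  k3 = f(0.140000, -2.427510) = -0.897805
  k4 = f(0.280000, -2.551385) = -0.689865
  w ← -2.300000 + (0.28/6)·(k1 + 2k2 + 2k3 + k4) = -2.552516
w(0.28) ≈ -2.5525

-2.5525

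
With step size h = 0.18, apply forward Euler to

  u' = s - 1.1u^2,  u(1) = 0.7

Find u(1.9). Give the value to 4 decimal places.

Euler: u_{n+1} = u_n + h·f(s_n, u_n).
s=1.000000, u=0.700000: f=0.461000 → u ← 0.700000 + 0.18·0.461000 = 0.782980
s=1.180000, u=0.782980: f=0.505637 → u ← 0.782980 + 0.18·0.505637 = 0.873995
s=1.360000, u=0.873995: f=0.519747 → u ← 0.873995 + 0.18·0.519747 = 0.967549
s=1.540000, u=0.967549: f=0.510234 → u ← 0.967549 + 0.18·0.510234 = 1.059391
s=1.720000, u=1.059391: f=0.485460 → u ← 1.059391 + 0.18·0.485460 = 1.146774
u(1.9) ≈ 1.1468

1.1468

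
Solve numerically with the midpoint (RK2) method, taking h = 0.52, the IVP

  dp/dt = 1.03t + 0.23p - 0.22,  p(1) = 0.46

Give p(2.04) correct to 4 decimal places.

2.1247

Midpoint: k1 = f(t_n, p_n); k2 = f(t_n + h/2, p_n + (h/2)·k1); p_{n+1} = p_n + h·k2.
t=1.000000, p=0.460000:
  k1 = f(1.000000, 0.460000) = 0.915800
  k2 = f(1.260000, 0.698108) = 1.238365
  p ← 0.460000 + 0.52·1.238365 = 1.103950
t=1.520000, p=1.103950:
  k1 = f(1.520000, 1.103950) = 1.599508
  k2 = f(1.780000, 1.519822) = 1.962959
  p ← 1.103950 + 0.52·1.962959 = 2.124688
p(2.04) ≈ 2.1247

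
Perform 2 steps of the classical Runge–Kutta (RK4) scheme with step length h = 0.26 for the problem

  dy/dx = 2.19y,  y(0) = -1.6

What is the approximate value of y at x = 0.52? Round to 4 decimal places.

RK4: k1 = f(x_n, y_n); k2 = f(x_n + h/2, y_n + (h/2)·k1); k3 = f(x_n + h/2, y_n + (h/2)·k2); k4 = f(x_n + h, y_n + h·k3); y_{n+1} = y_n + (h/6)·(k1 + 2k2 + 2k3 + k4).
x=0.000000, y=-1.600000:
  k1 = f(0.000000, -1.600000) = -3.504000
  k2 = f(0.130000, -2.055520) = -4.501589
  k3 = f(0.130000, -2.185207) = -4.785602
  k4 = f(0.260000, -2.844257) = -6.228922
  y ← -1.600000 + (0.26/6)·(k1 + 2k2 + 2k3 + k4) = -2.826650
x=0.260000, y=-2.826650:
  k1 = f(0.260000, -2.826650) = -6.190363
  k2 = f(0.390000, -3.631397) = -7.952760
  k3 = f(0.390000, -3.860509) = -8.454514
  k4 = f(0.520000, -5.024823) = -11.004363
  y ← -2.826650 + (0.26/6)·(k1 + 2k2 + 2k3 + k4) = -4.993718
y(0.52) ≈ -4.9937

-4.9937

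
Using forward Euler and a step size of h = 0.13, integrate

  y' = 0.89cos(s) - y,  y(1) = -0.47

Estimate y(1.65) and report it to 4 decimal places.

Euler: y_{n+1} = y_n + h·f(s_n, y_n).
s=1.000000, y=-0.470000: f=0.950869 → y ← -0.470000 + 0.13·0.950869 = -0.346387
s=1.130000, y=-0.346387: f=0.726114 → y ← -0.346387 + 0.13·0.726114 = -0.251992
s=1.260000, y=-0.251992: f=0.524169 → y ← -0.251992 + 0.13·0.524169 = -0.183850
s=1.390000, y=-0.183850: f=0.343884 → y ← -0.183850 + 0.13·0.343884 = -0.139145
s=1.520000, y=-0.139145: f=0.184335 → y ← -0.139145 + 0.13·0.184335 = -0.115182
y(1.65) ≈ -0.1152

-0.1152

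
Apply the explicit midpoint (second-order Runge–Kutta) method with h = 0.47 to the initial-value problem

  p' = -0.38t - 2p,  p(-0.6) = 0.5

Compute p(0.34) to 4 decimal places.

0.1037

Midpoint: k1 = f(t_n, p_n); k2 = f(t_n + h/2, p_n + (h/2)·k1); p_{n+1} = p_n + h·k2.
t=-0.600000, p=0.500000:
  k1 = f(-0.600000, 0.500000) = -0.772000
  k2 = f(-0.365000, 0.318580) = -0.498460
  p ← 0.500000 + 0.47·(-0.498460) = 0.265724
t=-0.130000, p=0.265724:
  k1 = f(-0.130000, 0.265724) = -0.482048
  k2 = f(0.105000, 0.152443) = -0.344785
  p ← 0.265724 + 0.47·(-0.344785) = 0.103675
p(0.34) ≈ 0.1037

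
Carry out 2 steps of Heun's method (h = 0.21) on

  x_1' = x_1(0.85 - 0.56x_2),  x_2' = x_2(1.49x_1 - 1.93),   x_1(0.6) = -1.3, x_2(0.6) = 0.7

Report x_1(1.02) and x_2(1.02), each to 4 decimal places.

Heun on (x_1,x_2): k1 = f(x_n, state_n); k2 = f(x_n + h, state_n + h·k1); state_{n+1} = state_n + (h/2)·(k1 + k2).
0.600000: (-1.300000, 0.700000)
  k1 = (-0.595400, -2.706900)
  predictor → (-1.425034, 0.131551)
  k2 = (-1.106299, -0.533216)
  → (-1.478678, 0.359788)
0.810000: (-1.478678, 0.359788)
  k1 = (-0.958951, -1.487086)
  predictor → (-1.680058, 0.047500)
  k2 = (-1.383360, -0.210580)
  → (-1.724621, 0.181533)
(x_1(1.02), x_2(1.02)) ≈ (-1.7246, 0.1815)

-1.7246, 0.1815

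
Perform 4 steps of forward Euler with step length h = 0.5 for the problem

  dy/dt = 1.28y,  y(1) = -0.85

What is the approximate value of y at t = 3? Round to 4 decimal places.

Euler: y_{n+1} = y_n + h·f(t_n, y_n).
t=1.000000, y=-0.850000: f=-1.088000 → y ← -0.850000 + 0.5·(-1.088000) = -1.394000
t=1.500000, y=-1.394000: f=-1.784320 → y ← -1.394000 + 0.5·(-1.784320) = -2.286160
t=2.000000, y=-2.286160: f=-2.926285 → y ← -2.286160 + 0.5·(-2.926285) = -3.749302
t=2.500000, y=-3.749302: f=-4.799107 → y ← -3.749302 + 0.5·(-4.799107) = -6.148856
y(3) ≈ -6.1489

-6.1489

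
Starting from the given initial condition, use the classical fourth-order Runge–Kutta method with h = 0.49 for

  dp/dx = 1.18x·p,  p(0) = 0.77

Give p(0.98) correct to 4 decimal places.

1.3567

RK4: k1 = f(x_n, p_n); k2 = f(x_n + h/2, p_n + (h/2)·k1); k3 = f(x_n + h/2, p_n + (h/2)·k2); k4 = f(x_n + h, p_n + h·k3); p_{n+1} = p_n + (h/6)·(k1 + 2k2 + 2k3 + k4).
x=0.000000, p=0.770000:
  k1 = f(0.000000, 0.770000) = 0.000000
  k2 = f(0.245000, 0.770000) = 0.222607
  k3 = f(0.245000, 0.824539) = 0.238374
  k4 = f(0.490000, 0.886803) = 0.512750
  p ← 0.770000 + (0.49/6)·(k1 + 2k2 + 2k3 + k4) = 0.887168
x=0.490000, p=0.887168:
  k1 = f(0.490000, 0.887168) = 0.512961
  k2 = f(0.735000, 1.012843) = 0.878439
  k3 = f(0.735000, 1.102386) = 0.956099
  k4 = f(0.980000, 1.355657) = 1.567681
  p ← 0.887168 + (0.49/6)·(k1 + 2k2 + 2k3 + k4) = 1.356729
p(0.98) ≈ 1.3567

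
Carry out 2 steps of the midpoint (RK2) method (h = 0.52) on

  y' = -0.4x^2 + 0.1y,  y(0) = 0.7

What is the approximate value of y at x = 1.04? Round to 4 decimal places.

Midpoint: k1 = f(x_n, y_n); k2 = f(x_n + h/2, y_n + (h/2)·k1); y_{n+1} = y_n + h·k2.
x=0.000000, y=0.700000:
  k1 = f(0.000000, 0.700000) = 0.070000
  k2 = f(0.260000, 0.718200) = 0.044780
  y ← 0.700000 + 0.52·0.044780 = 0.723286
x=0.520000, y=0.723286:
  k1 = f(0.520000, 0.723286) = -0.035831
  k2 = f(0.780000, 0.713969) = -0.171963
  y ← 0.723286 + 0.52·(-0.171963) = 0.633865
y(1.04) ≈ 0.6339

0.6339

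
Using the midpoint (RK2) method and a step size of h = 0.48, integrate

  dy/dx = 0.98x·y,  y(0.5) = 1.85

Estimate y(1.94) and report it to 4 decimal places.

9.0944

Midpoint: k1 = f(x_n, y_n); k2 = f(x_n + h/2, y_n + (h/2)·k1); y_{n+1} = y_n + h·k2.
x=0.500000, y=1.850000:
  k1 = f(0.500000, 1.850000) = 0.906500
  k2 = f(0.740000, 2.067560) = 1.499395
  y ← 1.850000 + 0.48·1.499395 = 2.569709
x=0.980000, y=2.569709:
  k1 = f(0.980000, 2.569709) = 2.467949
  k2 = f(1.220000, 3.162017) = 3.780508
  y ← 2.569709 + 0.48·3.780508 = 4.384353
x=1.460000, y=4.384353:
  k1 = f(1.460000, 4.384353) = 6.273132
  k2 = f(1.700000, 5.889905) = 9.812581
  y ← 4.384353 + 0.48·9.812581 = 9.094392
y(1.94) ≈ 9.0944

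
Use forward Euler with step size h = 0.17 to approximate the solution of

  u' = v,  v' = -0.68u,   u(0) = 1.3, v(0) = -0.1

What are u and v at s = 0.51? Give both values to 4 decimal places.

1.1727, -0.5420

Euler on (u,v): u_{n+1} = u_n + h·u', v_{n+1} = v_n + h·v'.
0.000000: (1.300000, -0.100000); f=(-0.100000, -0.884000) → (1.283000, -0.250280)
0.170000: (1.283000, -0.250280); f=(-0.250280, -0.872440) → (1.240452, -0.398595)
0.340000: (1.240452, -0.398595); f=(-0.398595, -0.843508) → (1.172691, -0.541991)
(u(0.51), v(0.51)) ≈ (1.1727, -0.5420)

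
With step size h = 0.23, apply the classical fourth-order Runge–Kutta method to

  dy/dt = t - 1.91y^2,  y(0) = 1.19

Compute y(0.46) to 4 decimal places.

RK4: k1 = f(t_n, y_n); k2 = f(t_n + h/2, y_n + (h/2)·k1); k3 = f(t_n + h/2, y_n + (h/2)·k2); k4 = f(t_n + h, y_n + h·k3); y_{n+1} = y_n + (h/6)·(k1 + 2k2 + 2k3 + k4).
t=0.000000, y=1.190000:
  k1 = f(0.000000, 1.190000) = -2.704751
  k2 = f(0.115000, 0.878954) = -1.360589
  k3 = f(0.115000, 1.033532) = -1.925241
  k4 = f(0.230000, 0.747195) = -0.836352
  y ← 1.190000 + (0.23/6)·(k1 + 2k2 + 2k3 + k4) = 0.802344
t=0.230000, y=0.802344:
  k1 = f(0.230000, 0.802344) = -0.999574
  k2 = f(0.345000, 0.687393) = -0.557493
  k3 = f(0.345000, 0.738232) = -0.695925
  k4 = f(0.460000, 0.642281) = -0.327923
  y ← 0.802344 + (0.23/6)·(k1 + 2k2 + 2k3 + k4) = 0.655361
y(0.46) ≈ 0.6554

0.6554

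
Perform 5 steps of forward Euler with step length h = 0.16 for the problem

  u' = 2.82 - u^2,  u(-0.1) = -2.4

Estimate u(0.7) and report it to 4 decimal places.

Euler: u_{n+1} = u_n + h·f(t_n, u_n).
t=-0.100000, u=-2.400000: f=-2.940000 → u ← -2.400000 + 0.16·(-2.940000) = -2.870400
t=0.060000, u=-2.870400: f=-5.419196 → u ← -2.870400 + 0.16·(-5.419196) = -3.737471
t=0.220000, u=-3.737471: f=-11.148692 → u ← -3.737471 + 0.16·(-11.148692) = -5.521262
t=0.380000, u=-5.521262: f=-27.664336 → u ← -5.521262 + 0.16·(-27.664336) = -9.947556
t=0.540000, u=-9.947556: f=-96.133868 → u ← -9.947556 + 0.16·(-96.133868) = -25.328975
u(0.7) ≈ -25.3290

-25.3290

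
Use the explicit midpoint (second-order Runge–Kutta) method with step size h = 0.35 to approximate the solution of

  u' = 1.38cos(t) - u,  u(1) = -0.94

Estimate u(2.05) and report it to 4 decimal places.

-0.3983

Midpoint: k1 = f(t_n, u_n); k2 = f(t_n + h/2, u_n + (h/2)·k1); u_{n+1} = u_n + h·k2.
t=1.000000, u=-0.940000:
  k1 = f(1.000000, -0.940000) = 1.685617
  k2 = f(1.175000, -0.645017) = 1.177066
  u ← -0.940000 + 0.35·1.177066 = -0.528027
t=1.350000, u=-0.528027:
  k1 = f(1.350000, -0.528027) = 0.830256
  k2 = f(1.525000, -0.382732) = 0.445909
  u ← -0.528027 + 0.35·0.445909 = -0.371959
t=1.700000, u=-0.371959:
  k1 = f(1.700000, -0.371959) = 0.194153
  k2 = f(1.875000, -0.337982) = -0.075374
  u ← -0.371959 + 0.35·(-0.075374) = -0.398340
u(2.05) ≈ -0.3983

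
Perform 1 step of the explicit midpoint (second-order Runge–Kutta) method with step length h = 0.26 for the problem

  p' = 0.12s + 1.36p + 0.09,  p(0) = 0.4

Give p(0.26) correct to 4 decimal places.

0.5980

Midpoint: k1 = f(s_n, p_n); k2 = f(s_n + h/2, p_n + (h/2)·k1); p_{n+1} = p_n + h·k2.
s=0.000000, p=0.400000:
  k1 = f(0.000000, 0.400000) = 0.634000
  k2 = f(0.130000, 0.482420) = 0.761691
  p ← 0.400000 + 0.26·0.761691 = 0.598040
p(0.26) ≈ 0.5980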